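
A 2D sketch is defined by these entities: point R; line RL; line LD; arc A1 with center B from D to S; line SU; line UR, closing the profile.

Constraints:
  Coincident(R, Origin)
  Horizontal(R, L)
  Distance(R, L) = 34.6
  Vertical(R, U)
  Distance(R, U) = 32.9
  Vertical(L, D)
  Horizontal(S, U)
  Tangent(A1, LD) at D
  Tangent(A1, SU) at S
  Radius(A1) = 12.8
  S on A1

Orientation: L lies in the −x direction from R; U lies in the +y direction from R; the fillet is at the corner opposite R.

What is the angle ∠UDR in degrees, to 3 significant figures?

50.5°

R is at the origin; RL is horizontal with |RL| = 34.6 and L on the −x side, so L = (-34.6, 0.00). RU is vertical with |RU| = 32.9 and U on the +y side, so U = (0.00, 32.9). The virtual corner opposite R is at (-34.6, 32.9). Tangency of A1 to LD means the radius BD is perpendicular to LD and A1 meets SU tangentially, so BS is at right angles to SU, with radius 12.8, so the center B sits 12.8 in from both sides at B = (-21.8, 20.1). That places the tangent points at D = (-34.6, 20.1) on LD and S = (-21.8, 32.9) on SU. Then cos ∠UDR = DU·DR / (|DU||DR|), giving 50.5°.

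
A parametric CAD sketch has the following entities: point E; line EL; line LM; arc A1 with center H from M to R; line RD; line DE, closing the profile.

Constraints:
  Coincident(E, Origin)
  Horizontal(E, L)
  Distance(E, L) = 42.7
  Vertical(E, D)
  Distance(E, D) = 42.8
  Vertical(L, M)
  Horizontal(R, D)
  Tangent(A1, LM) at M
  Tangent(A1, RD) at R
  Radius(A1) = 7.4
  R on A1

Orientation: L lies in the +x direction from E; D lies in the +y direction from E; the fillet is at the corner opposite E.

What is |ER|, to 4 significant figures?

55.48

The virtual corner opposite E is at (42.70, 42.80). Tangency of A1 to LM means the radius HM is perpendicular to LM and the tangent condition forces HR to be normal to RD, with radius 7.4, so the center H sits 7.4 in from both sides at H = (35.30, 35.40). That places the tangent points at M = (42.70, 35.40) on LM and R = (35.30, 42.80) on RD. Then |ER| = |R − E| = 55.48.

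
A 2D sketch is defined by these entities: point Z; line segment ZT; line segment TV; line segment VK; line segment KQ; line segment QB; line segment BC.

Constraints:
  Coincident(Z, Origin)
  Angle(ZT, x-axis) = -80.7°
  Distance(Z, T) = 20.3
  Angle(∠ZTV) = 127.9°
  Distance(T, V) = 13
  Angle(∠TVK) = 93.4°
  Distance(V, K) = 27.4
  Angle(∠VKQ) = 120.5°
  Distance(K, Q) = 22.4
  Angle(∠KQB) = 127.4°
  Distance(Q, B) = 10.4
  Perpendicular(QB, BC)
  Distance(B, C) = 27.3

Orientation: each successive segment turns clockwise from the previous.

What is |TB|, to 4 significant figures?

39.04

∠VKQ = 120.5° gives KQ at 81.10° from the x-axis; with |KQ| = 22.4, Q = (-23.26, 9.950). ∠KQB = 127.4° gives QB at 28.50° from the x-axis; with |QB| = 10.4, B = (-14.12, 14.91). Then |TB| = |B − T| = 39.04.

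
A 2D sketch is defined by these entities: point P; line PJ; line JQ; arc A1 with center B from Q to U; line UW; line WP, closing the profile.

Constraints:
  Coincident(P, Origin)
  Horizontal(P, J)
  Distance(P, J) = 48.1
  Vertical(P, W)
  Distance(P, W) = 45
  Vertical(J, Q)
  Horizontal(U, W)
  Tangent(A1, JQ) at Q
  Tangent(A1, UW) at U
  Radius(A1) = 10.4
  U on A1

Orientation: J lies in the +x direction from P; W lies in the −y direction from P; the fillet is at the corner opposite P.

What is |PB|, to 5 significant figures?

51.171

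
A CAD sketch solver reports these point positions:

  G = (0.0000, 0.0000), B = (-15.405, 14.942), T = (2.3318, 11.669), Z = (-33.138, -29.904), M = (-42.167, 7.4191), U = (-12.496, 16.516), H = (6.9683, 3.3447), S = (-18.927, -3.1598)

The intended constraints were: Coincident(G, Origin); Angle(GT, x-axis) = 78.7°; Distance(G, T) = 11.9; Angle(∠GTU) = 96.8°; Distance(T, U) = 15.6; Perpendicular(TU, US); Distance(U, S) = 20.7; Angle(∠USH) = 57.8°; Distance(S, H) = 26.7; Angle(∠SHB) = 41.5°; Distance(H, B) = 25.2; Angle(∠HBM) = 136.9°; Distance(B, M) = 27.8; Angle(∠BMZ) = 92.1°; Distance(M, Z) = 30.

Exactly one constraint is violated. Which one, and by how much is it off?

Distance(M, Z) = 30 — off by 8.40.

G = (0.00, 0.00) ✓; GT at 78.70° ✓; |GT| = 11.90 ✓; ∠GTU = 96.80° ✓; |TU| = 15.60 ✓; ∠(TU, US) = 90.00° ✓; |US| = 20.70 ✓; ∠USH = 57.80° ✓; |SH| = 26.70 ✓; ∠SHB = 41.50° ✓; |HB| = 25.20 ✓; ∠HBM = 136.9° ✓; |BM| = 27.80 ✓; ∠BMZ = 92.10° ✓; |MZ| = 38.40 ✗.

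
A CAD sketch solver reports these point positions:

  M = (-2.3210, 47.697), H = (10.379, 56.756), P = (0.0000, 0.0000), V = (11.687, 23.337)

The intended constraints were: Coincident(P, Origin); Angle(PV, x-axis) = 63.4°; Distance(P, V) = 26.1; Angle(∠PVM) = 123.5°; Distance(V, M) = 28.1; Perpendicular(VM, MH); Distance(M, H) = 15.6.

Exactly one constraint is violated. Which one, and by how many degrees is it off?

Perpendicular(VM, MH) — off by 5.60°.

P = (0.00, 0.00) ✓; PV at 63.40° ✓; |PV| = 26.10 ✓; ∠PVM = 123.5° ✓; |VM| = 28.10 ✓; ∠(VM, MH) = 84.40° ✗; |MH| = 15.60 ✓.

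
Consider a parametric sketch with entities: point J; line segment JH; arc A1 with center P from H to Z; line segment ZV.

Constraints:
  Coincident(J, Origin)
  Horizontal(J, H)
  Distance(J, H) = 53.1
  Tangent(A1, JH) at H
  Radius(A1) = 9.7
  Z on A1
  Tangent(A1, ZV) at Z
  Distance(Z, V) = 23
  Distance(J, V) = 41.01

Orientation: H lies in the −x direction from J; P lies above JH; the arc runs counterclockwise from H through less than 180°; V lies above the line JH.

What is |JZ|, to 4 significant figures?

45.03

J is at the origin; JH is horizontal with |JH| = 53.1 and H on the −x side, so H = (-53.10, 0.000). Tangency of A1 to JH means the radius PH is perpendicular to JH, so P = H + (0, 9.7) = (-53.10, 9.700). Since PZ ⟂ ZV (tangency), |PV| = √(9.7² + 23.0²) = 24.96 regardless of where Z sits on A1. So V lies on both circle(J, 41.01) and circle(P, 24.96); the above-JH intersection is V = (-32.94, 24.42). Z is the foot of the tangent from V: Z = (-44.78, 4.706).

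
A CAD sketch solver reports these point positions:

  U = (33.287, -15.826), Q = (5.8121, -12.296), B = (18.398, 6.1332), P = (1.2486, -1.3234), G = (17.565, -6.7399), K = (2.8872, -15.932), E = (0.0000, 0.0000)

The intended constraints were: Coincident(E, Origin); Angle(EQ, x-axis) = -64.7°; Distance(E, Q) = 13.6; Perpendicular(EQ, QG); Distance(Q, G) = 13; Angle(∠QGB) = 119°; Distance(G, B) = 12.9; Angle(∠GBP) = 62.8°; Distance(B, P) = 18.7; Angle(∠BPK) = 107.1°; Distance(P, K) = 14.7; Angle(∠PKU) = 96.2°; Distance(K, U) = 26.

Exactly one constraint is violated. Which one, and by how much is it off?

Distance(K, U) = 26 — off by 4.40.

E = (0.00, 0.00) ✓; EQ at -64.70° ✓; |EQ| = 13.60 ✓; ∠(EQ, QG) = 90.00° ✓; |QG| = 13.00 ✓; ∠QGB = 119.0° ✓; |GB| = 12.90 ✓; ∠GBP = 62.80° ✓; |BP| = 18.70 ✓; ∠BPK = 107.1° ✓; |PK| = 14.70 ✓; ∠PKU = 96.20° ✓; |KU| = 30.40 ✗.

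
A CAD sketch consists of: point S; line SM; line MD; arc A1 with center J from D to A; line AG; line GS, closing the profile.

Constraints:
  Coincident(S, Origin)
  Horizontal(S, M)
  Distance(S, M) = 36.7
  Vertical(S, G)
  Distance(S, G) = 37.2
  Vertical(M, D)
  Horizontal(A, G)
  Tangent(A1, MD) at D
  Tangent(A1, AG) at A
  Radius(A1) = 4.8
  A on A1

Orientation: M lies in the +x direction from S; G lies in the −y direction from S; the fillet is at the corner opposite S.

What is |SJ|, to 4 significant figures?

45.47

S is at the origin; SM is horizontal with |SM| = 36.7 and M on the +x side, so M = (36.70, 0.000). S and G share the same x with |SG| = 37.2 and G on the −y side, so G = (0.000, -37.20). The virtual corner opposite S is at (36.70, -37.20). The tangent condition forces JD to be normal to MD and A1 meets AG tangentially, so JA is at right angles to AG, with radius 4.8, so the center J sits 4.8 in from both sides at J = (31.90, -32.40). Then |SJ| = |J − S| = 45.47.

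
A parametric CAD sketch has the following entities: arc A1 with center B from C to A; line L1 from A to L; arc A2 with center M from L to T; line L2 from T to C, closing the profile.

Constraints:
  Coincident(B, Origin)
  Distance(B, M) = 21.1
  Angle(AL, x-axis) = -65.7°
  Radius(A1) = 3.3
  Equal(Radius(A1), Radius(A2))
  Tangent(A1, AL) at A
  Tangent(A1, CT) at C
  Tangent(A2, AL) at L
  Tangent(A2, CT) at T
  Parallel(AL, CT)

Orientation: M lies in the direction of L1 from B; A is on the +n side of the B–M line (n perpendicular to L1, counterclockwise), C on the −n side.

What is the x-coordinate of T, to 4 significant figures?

5.675

The slot axis is L1's direction at -65.7°, so u = (cos -65.7°, sin -65.7°) = (0.4115, -0.9114) and n = (−sin -65.7°, cos -65.7°) = (0.9114, 0.4115). B is at the origin and M lies 21.1 along u from B, so M = 21.1·u = (8.683, -19.23). Tangency of A1 to both parallel lines with radius 3.3 puts A and C at B ± 3.3·n: A = (3.008, 1.358), C = (-3.008, -1.358). Equal radii place L and T the same way about M: L = M + 3.3·n = (11.69, -17.87), T = M − 3.3·n = (5.675, -20.59). So T.x = 5.675.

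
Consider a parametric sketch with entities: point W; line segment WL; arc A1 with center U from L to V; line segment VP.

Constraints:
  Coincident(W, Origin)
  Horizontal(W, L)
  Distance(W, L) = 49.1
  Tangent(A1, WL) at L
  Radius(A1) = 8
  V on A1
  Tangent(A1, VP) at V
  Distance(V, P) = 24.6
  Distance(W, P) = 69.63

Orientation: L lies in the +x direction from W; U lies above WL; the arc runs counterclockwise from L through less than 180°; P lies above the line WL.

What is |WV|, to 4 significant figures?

57.18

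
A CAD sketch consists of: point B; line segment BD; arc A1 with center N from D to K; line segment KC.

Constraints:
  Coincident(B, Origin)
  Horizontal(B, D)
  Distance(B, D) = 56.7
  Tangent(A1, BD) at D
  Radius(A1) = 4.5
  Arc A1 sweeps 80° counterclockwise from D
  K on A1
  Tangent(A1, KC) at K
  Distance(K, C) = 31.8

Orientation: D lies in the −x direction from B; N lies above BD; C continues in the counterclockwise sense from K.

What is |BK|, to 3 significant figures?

52.4

B is at the origin; BD is horizontal with |BD| = 56.7 and D on the −x side, so D = (-56.7, 0.00). Since A1 is tangent to BD there, ND ⟂ BD, so N = D + (0, 4.5) = (-56.7, 4.50). On A1, D sits at bearing -90° from N; an 80° counterclockwise sweep puts K at bearing -10°, so K = N + 4.5·(cos -10°, sin -10°) = (-52.3, 3.72). Then |BK| = |K − B| = 52.4.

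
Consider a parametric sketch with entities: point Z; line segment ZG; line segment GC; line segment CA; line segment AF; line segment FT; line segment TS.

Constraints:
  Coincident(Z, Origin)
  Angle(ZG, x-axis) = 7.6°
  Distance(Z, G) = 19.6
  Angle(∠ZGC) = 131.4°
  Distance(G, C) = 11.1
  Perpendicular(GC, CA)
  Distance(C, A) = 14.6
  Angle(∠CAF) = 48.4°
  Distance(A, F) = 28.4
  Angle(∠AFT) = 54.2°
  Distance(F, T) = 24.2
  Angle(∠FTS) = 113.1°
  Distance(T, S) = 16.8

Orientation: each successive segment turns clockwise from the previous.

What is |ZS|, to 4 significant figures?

37.76

Z is at the origin; ZG runs at 7.6° with length 19.6, so G = (19.43, 2.592). ∠ZGC = 131.4° gives GC at -41.00° from the x-axis; with |GC| = 11.1, C = (27.81, -4.690). GC is perpendicular to CA, so CA runs at -131.0°; with |CA| = 14.6, A = (18.23, -15.71). ∠CAF = 48.4° gives AF at 97.40° from the x-axis; with |AF| = 28.4, F = (14.57, 12.45). ∠AFT = 54.2° gives FT at -28.40° from the x-axis; with |FT| = 24.2, T = (35.86, 0.9446). ∠FTS = 113.1° gives TS at -95.30° from the x-axis; with |TS| = 16.8, S = (34.30, -15.78). Then |ZS| = |S − Z| = 37.76.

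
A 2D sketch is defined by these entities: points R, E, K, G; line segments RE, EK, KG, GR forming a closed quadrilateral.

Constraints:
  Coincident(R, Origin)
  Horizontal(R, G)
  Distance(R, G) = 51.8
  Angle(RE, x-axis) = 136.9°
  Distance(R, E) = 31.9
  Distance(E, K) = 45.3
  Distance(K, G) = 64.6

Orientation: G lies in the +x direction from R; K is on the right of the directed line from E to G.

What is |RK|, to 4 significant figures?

23.16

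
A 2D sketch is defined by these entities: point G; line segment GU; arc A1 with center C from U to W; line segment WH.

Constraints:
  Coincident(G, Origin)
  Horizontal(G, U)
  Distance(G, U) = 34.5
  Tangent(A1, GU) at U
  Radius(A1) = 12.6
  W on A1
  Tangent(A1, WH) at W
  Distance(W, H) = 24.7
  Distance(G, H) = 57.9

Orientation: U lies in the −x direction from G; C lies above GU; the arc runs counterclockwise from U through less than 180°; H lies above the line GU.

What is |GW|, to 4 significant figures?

33.27

Checks: G.y = 0.00, U.y = 0.00 ✓; |CW| = 12.60 ✓; ∠(CW, WH) = 90.00° ✓; |WH| = 24.70 ✓; |GH| = 57.90 ✓.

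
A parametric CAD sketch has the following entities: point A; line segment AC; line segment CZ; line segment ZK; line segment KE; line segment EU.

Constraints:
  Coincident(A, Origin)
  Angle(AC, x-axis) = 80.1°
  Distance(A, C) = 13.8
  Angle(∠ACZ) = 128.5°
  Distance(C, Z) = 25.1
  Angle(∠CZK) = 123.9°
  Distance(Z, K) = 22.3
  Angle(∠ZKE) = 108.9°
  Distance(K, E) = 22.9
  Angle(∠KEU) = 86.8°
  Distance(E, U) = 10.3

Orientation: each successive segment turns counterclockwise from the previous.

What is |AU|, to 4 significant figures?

31.13

A is at the origin; AC runs at 80.1° with length 13.8, so C = (2.373, 13.59). ∠ACZ = 128.5° gives CZ at 131.6° from the x-axis; with |CZ| = 25.1, Z = (-14.29, 32.36). ∠CZK = 123.9° gives ZK at -172.3° from the x-axis; with |ZK| = 22.3, K = (-36.39, 29.38). ∠ZKE = 108.9° gives KE at -101.2° from the x-axis; with |KE| = 22.9, E = (-40.84, 6.912). ∠KEU = 86.8° gives EU at -8.000° from the x-axis; with |EU| = 10.3, U = (-30.64, 5.479). Then |AU| = |U − A| = 31.13.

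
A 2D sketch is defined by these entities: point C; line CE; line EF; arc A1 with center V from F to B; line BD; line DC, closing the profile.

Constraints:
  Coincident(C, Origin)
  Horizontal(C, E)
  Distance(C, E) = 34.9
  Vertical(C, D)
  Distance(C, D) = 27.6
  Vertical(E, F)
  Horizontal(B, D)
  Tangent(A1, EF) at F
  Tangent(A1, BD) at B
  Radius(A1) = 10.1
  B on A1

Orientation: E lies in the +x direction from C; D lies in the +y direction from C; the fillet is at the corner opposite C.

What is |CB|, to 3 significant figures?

37.1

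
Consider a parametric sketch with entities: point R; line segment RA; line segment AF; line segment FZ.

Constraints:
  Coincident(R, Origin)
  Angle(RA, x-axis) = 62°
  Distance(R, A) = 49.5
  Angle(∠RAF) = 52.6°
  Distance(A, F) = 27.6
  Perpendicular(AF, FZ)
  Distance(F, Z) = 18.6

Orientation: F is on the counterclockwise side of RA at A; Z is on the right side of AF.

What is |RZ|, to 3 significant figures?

58.0

∠RAF = 52.6°, so AF runs at 62.0° + (180° − 52.6°) = 189° from the x-axis; with |AF| = 27.6, F = A + 27.6·(cos 189°, sin 189°) = (-3.99, 39.2). AF is perpendicular to FZ; with |FZ| = 18.6 on the right of AF, Z = F + 18.6·(-0.163, 0.987) = (-7.03, 57.5). Then |RZ| = |Z − R| = 58.0.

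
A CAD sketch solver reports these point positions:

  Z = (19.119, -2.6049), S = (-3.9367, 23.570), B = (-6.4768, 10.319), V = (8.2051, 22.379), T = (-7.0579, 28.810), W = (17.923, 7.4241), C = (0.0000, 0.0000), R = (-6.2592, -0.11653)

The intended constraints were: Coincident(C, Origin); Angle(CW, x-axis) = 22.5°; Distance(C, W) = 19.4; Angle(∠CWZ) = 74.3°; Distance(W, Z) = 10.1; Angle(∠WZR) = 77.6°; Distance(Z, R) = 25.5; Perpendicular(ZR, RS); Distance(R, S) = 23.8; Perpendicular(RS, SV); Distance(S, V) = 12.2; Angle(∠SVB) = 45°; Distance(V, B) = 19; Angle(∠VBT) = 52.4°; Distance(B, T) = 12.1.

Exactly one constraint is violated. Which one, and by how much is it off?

Distance(B, T) = 12.1 — off by 6.40.

C = (0.00, 0.00) ✓; CW at 22.50° ✓; |CW| = 19.40 ✓; ∠CWZ = 74.30° ✓; |WZ| = 10.10 ✓; ∠WZR = 77.60° ✓; |ZR| = 25.50 ✓; ∠(ZR, RS) = 90.00° ✓; |RS| = 23.80 ✓; ∠(RS, SV) = 90.00° ✓; |SV| = 12.20 ✓; ∠SVB = 45.00° ✓; |VB| = 19.00 ✓; ∠VBT = 52.40° ✓; |BT| = 18.50 ✗.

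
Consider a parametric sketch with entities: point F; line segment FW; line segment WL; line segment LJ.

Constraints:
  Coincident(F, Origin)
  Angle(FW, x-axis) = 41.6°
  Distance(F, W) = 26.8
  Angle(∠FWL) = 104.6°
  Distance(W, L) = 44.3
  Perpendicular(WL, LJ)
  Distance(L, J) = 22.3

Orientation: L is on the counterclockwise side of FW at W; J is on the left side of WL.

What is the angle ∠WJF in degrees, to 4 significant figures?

30.79°

F is at the origin; FW runs at 41.6° with length 26.8, so W = 26.8·(cos 41.6°, sin 41.6°) = (20.04, 17.79). ∠FWL = 104.6°, so WL runs at 41.6° + (180° − 104.6°) = 117.0° from the x-axis; with |WL| = 44.3, L = W + 44.3·(cos 117.0°, sin 117.0°) = (-0.07079, 57.26). WL is perpendicular to LJ; with |LJ| = 22.3 on the left of WL, J = L + 22.3·(-0.8910, -0.4540) = (-19.94, 47.14). Then cos ∠WJF = JW·JF / (|JW||JF|), giving 30.79°.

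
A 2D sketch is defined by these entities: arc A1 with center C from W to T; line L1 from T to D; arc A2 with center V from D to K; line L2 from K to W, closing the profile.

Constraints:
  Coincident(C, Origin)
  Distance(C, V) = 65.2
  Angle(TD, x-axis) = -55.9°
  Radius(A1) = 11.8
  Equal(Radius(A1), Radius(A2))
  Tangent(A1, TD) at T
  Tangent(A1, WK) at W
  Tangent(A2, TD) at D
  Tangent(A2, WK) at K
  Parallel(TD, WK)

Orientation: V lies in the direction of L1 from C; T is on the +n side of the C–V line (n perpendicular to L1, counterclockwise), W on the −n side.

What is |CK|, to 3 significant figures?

66.3

Tangency of A1 to both parallel lines with radius 11.8 puts T and W at C ± 11.8·n: T = (9.77, 6.62), W = (-9.77, -6.62). Equal radii place D and K the same way about V: D = V + 11.8·n = (46.3, -47.4), K = V − 11.8·n = (26.8, -60.6). Then |CK| = |K − C| = 66.3.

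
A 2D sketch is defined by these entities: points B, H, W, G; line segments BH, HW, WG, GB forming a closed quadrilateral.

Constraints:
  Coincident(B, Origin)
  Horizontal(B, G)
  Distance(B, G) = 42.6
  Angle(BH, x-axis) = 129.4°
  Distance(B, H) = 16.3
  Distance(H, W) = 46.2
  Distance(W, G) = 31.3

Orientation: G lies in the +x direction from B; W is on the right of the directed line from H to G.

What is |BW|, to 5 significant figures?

29.918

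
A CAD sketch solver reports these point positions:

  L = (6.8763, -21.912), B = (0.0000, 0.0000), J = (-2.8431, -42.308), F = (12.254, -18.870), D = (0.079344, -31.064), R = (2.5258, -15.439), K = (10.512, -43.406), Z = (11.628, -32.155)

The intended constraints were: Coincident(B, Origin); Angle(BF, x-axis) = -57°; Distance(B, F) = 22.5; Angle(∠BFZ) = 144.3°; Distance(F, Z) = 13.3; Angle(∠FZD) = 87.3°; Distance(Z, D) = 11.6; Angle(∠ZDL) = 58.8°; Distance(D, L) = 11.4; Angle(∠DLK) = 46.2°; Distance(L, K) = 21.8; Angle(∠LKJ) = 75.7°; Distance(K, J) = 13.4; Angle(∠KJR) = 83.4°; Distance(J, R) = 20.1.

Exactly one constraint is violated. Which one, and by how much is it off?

Distance(J, R) = 20.1 — off by 7.30.

B = (0.00, 0.00) ✓; BF at -57.00° ✓; |BF| = 22.50 ✓; ∠BFZ = 144.3° ✓; |FZ| = 13.30 ✓; ∠FZD = 87.30° ✓; |ZD| = 11.60 ✓; ∠ZDL = 58.80° ✓; |DL| = 11.40 ✓; ∠DLK = 46.20° ✓; |LK| = 21.80 ✓; ∠LKJ = 75.70° ✓; |KJ| = 13.40 ✓; ∠KJR = 83.40° ✓; |JR| = 27.40 ✗.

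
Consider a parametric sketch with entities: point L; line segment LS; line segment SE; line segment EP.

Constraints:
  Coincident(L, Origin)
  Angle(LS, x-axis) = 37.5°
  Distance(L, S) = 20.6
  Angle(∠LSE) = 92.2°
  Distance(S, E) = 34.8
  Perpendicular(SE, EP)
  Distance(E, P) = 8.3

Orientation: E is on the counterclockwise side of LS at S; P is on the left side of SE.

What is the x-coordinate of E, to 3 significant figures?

-3.77

L is at the origin; LS runs at 37.5° with length 20.6, so S = 20.6·(cos 37.5°, sin 37.5°) = (16.3, 12.5). ∠LSE = 92.2°, so SE runs at 37.5° + (180° − 92.2°) = 125° from the x-axis; with |SE| = 34.8, E = S + 34.8·(cos 125°, sin 125°) = (-3.77, 40.9). So E.x = -3.77.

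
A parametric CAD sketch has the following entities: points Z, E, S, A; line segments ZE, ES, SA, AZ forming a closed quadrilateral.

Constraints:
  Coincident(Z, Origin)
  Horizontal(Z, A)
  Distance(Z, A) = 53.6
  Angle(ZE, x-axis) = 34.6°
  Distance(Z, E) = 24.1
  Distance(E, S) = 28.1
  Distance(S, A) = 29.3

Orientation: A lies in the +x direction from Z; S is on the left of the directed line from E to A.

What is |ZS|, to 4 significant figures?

52.16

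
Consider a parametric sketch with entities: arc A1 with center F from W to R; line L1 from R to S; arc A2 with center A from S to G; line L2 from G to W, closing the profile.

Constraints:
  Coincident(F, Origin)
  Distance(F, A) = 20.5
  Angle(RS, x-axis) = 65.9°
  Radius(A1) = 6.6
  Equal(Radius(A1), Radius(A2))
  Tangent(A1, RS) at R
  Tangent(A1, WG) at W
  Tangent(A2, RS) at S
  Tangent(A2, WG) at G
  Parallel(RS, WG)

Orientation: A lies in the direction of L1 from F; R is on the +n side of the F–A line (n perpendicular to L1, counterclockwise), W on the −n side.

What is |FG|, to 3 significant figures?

21.5

Tangency of A1 to both parallel lines with radius 6.6 puts R and W at F ± 6.6·n: R = (-6.02, 2.69), W = (6.02, -2.69). Equal radii place S and G the same way about A: S = A + 6.6·n = (2.35, 21.4), G = A − 6.6·n = (14.4, 16.0). Then |FG| = |G − F| = 21.5.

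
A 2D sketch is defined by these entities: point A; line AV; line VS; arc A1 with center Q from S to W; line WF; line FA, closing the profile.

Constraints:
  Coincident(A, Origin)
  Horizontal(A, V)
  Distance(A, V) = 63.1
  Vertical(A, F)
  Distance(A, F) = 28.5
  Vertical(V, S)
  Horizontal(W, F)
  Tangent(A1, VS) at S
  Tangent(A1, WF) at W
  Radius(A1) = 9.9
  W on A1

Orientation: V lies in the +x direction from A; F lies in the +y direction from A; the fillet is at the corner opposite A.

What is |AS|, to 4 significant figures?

65.78

A is at the origin; AV is horizontal with |AV| = 63.1 and V on the +x side, so V = (63.10, 0.000). AF is vertical with |AF| = 28.5 and F on the +y side, so F = (0.000, 28.50). The virtual corner opposite A is at (63.10, 28.50). Tangency of A1 to VS means the radius QS is perpendicular to VS and the tangent condition forces QW to be normal to WF, with radius 9.9, so the center Q sits 9.9 in from both sides at Q = (53.20, 18.60). That places the tangent points at S = (63.10, 18.60) on VS and W = (53.20, 28.50) on WF. Then |AS| = |S − A| = 65.78.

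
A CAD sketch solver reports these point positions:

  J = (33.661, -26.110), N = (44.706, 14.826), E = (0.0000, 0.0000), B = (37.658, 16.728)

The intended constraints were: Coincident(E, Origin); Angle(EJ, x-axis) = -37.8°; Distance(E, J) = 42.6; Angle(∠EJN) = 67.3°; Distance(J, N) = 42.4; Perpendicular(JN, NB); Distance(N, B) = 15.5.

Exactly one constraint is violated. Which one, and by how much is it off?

Distance(N, B) = 15.5 — off by 8.20.

E = (0.00, 0.00) ✓; EJ at -37.80° ✓; |EJ| = 42.60 ✓; ∠EJN = 67.30° ✓; |JN| = 42.40 ✓; ∠(JN, NB) = 90.00° ✓; |NB| = 7.300 ✗.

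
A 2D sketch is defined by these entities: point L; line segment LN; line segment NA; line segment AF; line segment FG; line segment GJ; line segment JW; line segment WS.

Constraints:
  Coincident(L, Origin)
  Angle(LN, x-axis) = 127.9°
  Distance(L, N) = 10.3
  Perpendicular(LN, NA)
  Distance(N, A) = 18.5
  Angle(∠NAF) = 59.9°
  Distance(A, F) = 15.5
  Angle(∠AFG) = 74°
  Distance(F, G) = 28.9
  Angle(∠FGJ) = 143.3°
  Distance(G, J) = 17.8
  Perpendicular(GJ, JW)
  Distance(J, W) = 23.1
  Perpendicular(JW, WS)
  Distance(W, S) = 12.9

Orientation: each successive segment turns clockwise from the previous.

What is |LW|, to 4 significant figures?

39.92

L is at the origin; LN runs at 127.9° with length 10.3, so N = (-6.327, 8.128). The perpendicularity gives NA at right angles to LN, so NA runs at 37.90°; with |NA| = 18.5, A = (8.271, 19.49). ∠NAF = 59.9° gives AF at -82.20° from the x-axis; with |AF| = 15.5, F = (10.37, 4.135). ∠AFG = 74.0° gives FG at 171.8° from the x-axis; with |FG| = 28.9, G = (-18.23, 8.257). ∠FGJ = 143.3° gives GJ at 135.1° from the x-axis; with |GJ| = 17.8, J = (-30.84, 20.82). GJ is perpendicular to JW, so JW runs at 45.10°; with |JW| = 23.1, W = (-14.53, 37.18). Then |LW| = |W − L| = 39.92.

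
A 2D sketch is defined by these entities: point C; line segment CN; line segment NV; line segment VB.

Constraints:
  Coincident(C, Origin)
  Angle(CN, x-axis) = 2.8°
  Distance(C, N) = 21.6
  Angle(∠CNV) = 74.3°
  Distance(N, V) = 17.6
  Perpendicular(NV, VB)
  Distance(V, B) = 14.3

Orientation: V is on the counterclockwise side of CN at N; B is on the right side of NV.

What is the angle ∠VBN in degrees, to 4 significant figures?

50.91°

C is at the origin; CN runs at 2.8° with length 21.6, so N = 21.6·(cos 2.8°, sin 2.8°) = (21.57, 1.055). ∠CNV = 74.3°, so NV runs at 2.8° + (180° − 74.3°) = 108.5° from the x-axis; with |NV| = 17.6, V = N + 17.6·(cos 108.5°, sin 108.5°) = (15.99, 17.75). NV ⟂ VB; with |VB| = 14.3 on the right of NV, B = V + 14.3·(0.9483, 0.3173) = (29.55, 22.28). Then cos ∠VBN = BV·BN / (|BV||BN|), giving 50.91°.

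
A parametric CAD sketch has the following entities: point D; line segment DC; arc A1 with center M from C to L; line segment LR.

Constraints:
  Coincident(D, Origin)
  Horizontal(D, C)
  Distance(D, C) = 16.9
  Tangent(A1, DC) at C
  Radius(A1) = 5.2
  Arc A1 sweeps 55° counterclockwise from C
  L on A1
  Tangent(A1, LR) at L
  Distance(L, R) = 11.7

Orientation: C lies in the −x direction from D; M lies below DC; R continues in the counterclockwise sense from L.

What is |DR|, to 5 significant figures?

30.266

D is at the origin; DC is horizontal with |DC| = 16.9 and C on the −x side, so C = (-16.900, 0.0000). The tangent condition forces MC to be normal to DC, so M = C + (0, -5.2) = (-16.900, -5.2000). On A1, C sits at bearing 90° from M; a 55° counterclockwise sweep puts L at bearing 145°, so L = M + 5.2·(cos 145°, sin 145°) = (-21.160, -2.2174). Tangency of A1 to LR means the radius ML is perpendicular to LR, so LR runs along (−sin 145°, cos 145°); with |LR| = 11.7, R = (-27.870, -11.801). Then |DR| = |R − D| = 30.266.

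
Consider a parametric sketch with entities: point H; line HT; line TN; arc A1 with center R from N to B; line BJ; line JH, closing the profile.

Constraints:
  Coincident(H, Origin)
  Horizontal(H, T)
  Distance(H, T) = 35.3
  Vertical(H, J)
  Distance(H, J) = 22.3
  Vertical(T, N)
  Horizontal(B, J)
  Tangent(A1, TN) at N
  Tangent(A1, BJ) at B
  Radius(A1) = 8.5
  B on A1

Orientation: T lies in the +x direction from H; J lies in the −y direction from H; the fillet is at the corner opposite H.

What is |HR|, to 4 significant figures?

30.14

H is at the origin; H and T share the same y with |HT| = 35.3 and T on the +x side, so T = (35.30, 0.000). H and J share the same x with |HJ| = 22.3 and J on the −y side, so J = (0.000, -22.30). The virtual corner opposite H is at (35.30, -22.30). Since A1 is tangent to TN there, RN ⟂ TN and A1 meets BJ tangentially, so RB is at right angles to BJ, with radius 8.5, so the center R sits 8.5 in from both sides at R = (26.80, -13.80). Then |HR| = |R − H| = 30.14.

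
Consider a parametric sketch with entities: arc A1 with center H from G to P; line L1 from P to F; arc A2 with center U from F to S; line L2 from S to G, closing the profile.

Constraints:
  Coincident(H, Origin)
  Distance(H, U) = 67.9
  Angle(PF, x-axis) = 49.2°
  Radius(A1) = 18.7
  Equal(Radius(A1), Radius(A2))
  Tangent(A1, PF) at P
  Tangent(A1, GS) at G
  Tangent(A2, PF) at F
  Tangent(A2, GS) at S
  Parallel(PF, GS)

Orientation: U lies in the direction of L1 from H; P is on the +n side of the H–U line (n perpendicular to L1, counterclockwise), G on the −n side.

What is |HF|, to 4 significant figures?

70.43

The slot axis is L1's direction at 49.2°, so u = (cos 49.2°, sin 49.2°) = (0.6534, 0.7570) and n = (−sin 49.2°, cos 49.2°) = (-0.7570, 0.6534). H is at the origin and U lies 67.9 along u from H, so U = 67.9·u = (44.37, 51.40). Tangency of A1 to both parallel lines with radius 18.7 puts P and G at H ± 18.7·n: P = (-14.16, 12.22), G = (14.16, -12.22). Equal radii place F and S the same way about U: F = U + 18.7·n = (30.21, 63.62), S = U − 18.7·n = (58.52, 39.18). Then |HF| = |F − H| = 70.43.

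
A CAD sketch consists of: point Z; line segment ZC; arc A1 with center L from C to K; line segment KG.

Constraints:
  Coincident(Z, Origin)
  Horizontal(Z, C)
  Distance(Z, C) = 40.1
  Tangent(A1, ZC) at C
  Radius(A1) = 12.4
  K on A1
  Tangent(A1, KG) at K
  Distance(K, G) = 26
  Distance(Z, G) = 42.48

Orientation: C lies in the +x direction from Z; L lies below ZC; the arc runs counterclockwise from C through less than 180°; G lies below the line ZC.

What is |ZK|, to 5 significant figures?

29.687

Z is at the origin; ZC is horizontal with |ZC| = 40.1 and C on the +x side, so C = (40.100, 0.0000). Tangency of A1 to ZC means the radius LC is perpendicular to ZC, so L = C + (0, -12.4) = (40.100, -12.400). Since LK ⟂ KG (tangency), |LG| = √(12.4² + 26.0²) = 28.806 regardless of where K sits on A1. So G lies on both circle(Z, 42.48) and circle(L, 28.806); the below-ZC intersection is G = (23.097, -35.652). K is the foot of the tangent from G: K = (27.915, -10.102).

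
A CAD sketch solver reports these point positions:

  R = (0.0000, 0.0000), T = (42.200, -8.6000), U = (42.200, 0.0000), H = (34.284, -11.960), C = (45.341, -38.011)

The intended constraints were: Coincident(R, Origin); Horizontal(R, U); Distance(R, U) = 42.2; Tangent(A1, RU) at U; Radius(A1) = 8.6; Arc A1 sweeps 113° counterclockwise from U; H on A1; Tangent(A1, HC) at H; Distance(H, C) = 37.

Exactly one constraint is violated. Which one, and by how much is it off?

Distance(H, C) = 37 — off by 8.70.

R = (0.00, 0.00) ✓; R.y = 0.00, U.y = 0.00 ✓; |RU| = 42.20 ✓; ∠(TU, UR) = 90.00° ✓; |TU| = 8.600 ✓; bearing(T→H) − bearing(T→U) = 113.0° ✓; |TH| = 8.600 ✓; ∠(TH, HC) = 90.00° ✓; |HC| = 28.30 ✗.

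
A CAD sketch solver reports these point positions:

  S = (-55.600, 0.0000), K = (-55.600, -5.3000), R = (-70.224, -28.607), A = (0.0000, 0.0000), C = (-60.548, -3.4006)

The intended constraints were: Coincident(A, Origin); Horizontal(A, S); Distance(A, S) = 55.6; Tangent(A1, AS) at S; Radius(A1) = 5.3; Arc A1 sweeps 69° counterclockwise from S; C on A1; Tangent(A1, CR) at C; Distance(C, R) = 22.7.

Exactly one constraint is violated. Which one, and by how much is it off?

Distance(C, R) = 22.7 — off by 4.30.

A = (0.00, 0.00) ✓; A.y = 0.00, S.y = 0.00 ✓; |AS| = 55.60 ✓; ∠(KS, SA) = 90.00° ✓; |KS| = 5.300 ✓; bearing(K→C) − bearing(K→S) = 69.00° ✓; |KC| = 5.300 ✓; ∠(KC, CR) = 90.00° ✓; |CR| = 27.00 ✗.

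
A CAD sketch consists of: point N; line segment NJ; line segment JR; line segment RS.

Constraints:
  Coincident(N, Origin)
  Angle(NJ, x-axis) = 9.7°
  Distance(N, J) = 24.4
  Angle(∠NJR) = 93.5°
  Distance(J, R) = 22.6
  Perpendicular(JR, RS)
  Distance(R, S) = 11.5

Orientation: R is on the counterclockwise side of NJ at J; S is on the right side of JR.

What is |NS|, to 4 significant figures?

43.20

∠NJR = 93.5°, so JR runs at 9.7° + (180° − 93.5°) = 96.20° from the x-axis; with |JR| = 22.6, R = J + 22.6·(cos 96.20°, sin 96.20°) = (21.61, 26.58). The perpendicularity gives RS at right angles to JR; with |RS| = 11.5 on the right of JR, S = R + 11.5·(0.9942, 0.1080) = (33.04, 27.82). Then |NS| = |S − N| = 43.20.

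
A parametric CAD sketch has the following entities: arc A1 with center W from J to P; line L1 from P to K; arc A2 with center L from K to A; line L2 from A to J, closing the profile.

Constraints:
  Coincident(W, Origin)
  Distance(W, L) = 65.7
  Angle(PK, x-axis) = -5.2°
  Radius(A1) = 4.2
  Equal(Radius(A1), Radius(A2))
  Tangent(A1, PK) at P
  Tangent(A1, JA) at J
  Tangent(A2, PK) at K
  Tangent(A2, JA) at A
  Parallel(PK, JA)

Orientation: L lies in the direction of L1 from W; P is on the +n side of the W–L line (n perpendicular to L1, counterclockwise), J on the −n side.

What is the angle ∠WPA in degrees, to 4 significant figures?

82.71°

The slot axis is L1's direction at -5.2°, so u = (cos -5.2°, sin -5.2°) = (0.9959, -0.09063) and n = (−sin -5.2°, cos -5.2°) = (0.09063, 0.9959). W is at the origin and L lies 65.7 along u from W, so L = 65.7·u = (65.43, -5.955). Tangency of A1 to both parallel lines with radius 4.2 puts P and J at W ± 4.2·n: P = (0.3807, 4.183), J = (-0.3807, -4.183). Equal radii place K and A the same way about L: K = L + 4.2·n = (65.81, -1.772), A = L − 4.2·n = (65.05, -10.14). Then cos ∠WPA = PW·PA / (|PW||PA|), giving 82.71°.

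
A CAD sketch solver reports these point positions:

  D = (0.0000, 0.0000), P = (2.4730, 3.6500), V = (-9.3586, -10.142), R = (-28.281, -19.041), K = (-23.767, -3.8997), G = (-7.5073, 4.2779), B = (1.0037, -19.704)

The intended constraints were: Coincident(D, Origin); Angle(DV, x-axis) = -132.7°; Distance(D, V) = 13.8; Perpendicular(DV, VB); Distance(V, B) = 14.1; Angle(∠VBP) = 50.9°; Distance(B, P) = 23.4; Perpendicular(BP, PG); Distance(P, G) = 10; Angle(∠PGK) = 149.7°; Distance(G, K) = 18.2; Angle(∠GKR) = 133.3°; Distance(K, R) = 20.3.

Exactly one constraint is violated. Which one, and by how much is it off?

Distance(K, R) = 20.3 — off by 4.50.

D = (0.00, 0.00) ✓; DV at -132.7° ✓; |DV| = 13.80 ✓; ∠(DV, VB) = 90.00° ✓; |VB| = 14.10 ✓; ∠VBP = 50.90° ✓; |BP| = 23.40 ✓; ∠(BP, PG) = 90.00° ✓; |PG| = 10.00 ✓; ∠PGK = 149.7° ✓; |GK| = 18.20 ✓; ∠GKR = 133.3° ✓; |KR| = 15.80 ✗.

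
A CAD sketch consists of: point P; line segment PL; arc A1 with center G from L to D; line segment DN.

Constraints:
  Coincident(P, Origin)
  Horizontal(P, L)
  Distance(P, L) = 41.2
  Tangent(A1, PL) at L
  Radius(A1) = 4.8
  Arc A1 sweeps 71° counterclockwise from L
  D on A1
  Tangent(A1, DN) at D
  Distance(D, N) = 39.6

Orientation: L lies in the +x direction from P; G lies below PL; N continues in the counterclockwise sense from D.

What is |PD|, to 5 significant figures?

36.804

P is at the origin; P and L share the same y with |PL| = 41.2 and L on the +x side, so L = (41.200, 0.0000). A1 meets PL tangentially, so GL is at right angles to PL, so G = L + (0, -4.8) = (41.200, -4.8000). On A1, L sits at bearing 90° from G; a 71° counterclockwise sweep puts D at bearing 161°, so D = G + 4.8·(cos 161°, sin 161°) = (36.662, -3.2373). Then |PD| = |D − P| = 36.804.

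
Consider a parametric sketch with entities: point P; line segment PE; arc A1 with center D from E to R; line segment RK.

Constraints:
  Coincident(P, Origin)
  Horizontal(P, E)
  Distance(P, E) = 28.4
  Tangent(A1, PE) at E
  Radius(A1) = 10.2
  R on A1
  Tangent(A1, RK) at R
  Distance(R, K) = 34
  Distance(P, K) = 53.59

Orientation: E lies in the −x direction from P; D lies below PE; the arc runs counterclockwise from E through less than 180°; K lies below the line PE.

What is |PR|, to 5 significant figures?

40.369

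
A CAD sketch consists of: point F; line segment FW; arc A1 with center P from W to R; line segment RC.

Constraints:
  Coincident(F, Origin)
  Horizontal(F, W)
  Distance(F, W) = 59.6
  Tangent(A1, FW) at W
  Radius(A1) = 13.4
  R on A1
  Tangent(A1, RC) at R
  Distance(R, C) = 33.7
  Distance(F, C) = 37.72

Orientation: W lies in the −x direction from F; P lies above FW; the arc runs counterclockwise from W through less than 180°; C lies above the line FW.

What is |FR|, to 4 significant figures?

50.41

Checks: F = (0.00, 0.00) ✓; |PW| = 13.40 ✓; |PR| = 13.40 ✓; ∠(PR, RC) = 90.00° ✓; |RC| = 33.70 ✓; |FC| = 37.72 ✓.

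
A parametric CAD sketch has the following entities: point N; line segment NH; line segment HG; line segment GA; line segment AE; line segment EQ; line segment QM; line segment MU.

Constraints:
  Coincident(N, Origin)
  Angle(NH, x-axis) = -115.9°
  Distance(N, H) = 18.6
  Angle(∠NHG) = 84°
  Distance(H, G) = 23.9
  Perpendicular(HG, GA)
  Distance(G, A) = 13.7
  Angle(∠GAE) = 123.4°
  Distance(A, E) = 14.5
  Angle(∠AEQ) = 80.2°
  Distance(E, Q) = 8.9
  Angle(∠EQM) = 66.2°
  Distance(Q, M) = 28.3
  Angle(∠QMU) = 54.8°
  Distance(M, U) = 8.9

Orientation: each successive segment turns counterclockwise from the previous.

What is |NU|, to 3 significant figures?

29.5

∠EQM = 66.2° gives QM at -19.7° from the x-axis; with |QM| = 28.3, M = (30.9, -16.4). ∠QMU = 54.8° gives MU at 106° from the x-axis; with |MU| = 8.9, U = (28.5, -7.78). Then |NU| = |U − N| = 29.5.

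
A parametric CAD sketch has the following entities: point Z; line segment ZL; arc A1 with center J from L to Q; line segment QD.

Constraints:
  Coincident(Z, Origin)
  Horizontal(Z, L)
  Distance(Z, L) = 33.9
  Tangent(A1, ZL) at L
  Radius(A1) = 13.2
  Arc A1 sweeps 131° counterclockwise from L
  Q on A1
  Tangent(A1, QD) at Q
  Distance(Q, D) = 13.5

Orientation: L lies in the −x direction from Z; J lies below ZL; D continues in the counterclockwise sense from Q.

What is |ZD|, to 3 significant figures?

47.5

On A1, L sits at bearing 90° from J; a 131° counterclockwise sweep puts Q at bearing 221°, so Q = J + 13.2·(cos 221°, sin 221°) = (-43.9, -21.9). A1 meets QD tangentially, so JQ is at right angles to QD, so QD runs along (−sin 221°, cos 221°); with |QD| = 13.5, D = (-35.0, -32.0). Then |ZD| = |D − Z| = 47.5.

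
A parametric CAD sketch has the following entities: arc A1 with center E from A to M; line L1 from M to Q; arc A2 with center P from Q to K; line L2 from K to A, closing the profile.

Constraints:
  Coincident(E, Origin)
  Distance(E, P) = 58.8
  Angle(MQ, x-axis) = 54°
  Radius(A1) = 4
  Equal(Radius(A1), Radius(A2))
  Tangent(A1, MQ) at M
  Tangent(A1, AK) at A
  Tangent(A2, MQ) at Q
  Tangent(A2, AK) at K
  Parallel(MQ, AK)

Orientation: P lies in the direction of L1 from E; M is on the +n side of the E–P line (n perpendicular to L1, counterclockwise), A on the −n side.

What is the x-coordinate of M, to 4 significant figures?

-3.236

The slot axis is L1's direction at 54.0°, so u = (cos 54.0°, sin 54.0°) = (0.5878, 0.8090) and n = (−sin 54.0°, cos 54.0°) = (-0.8090, 0.5878). E is at the origin and P lies 58.8 along u from E, so P = 58.8·u = (34.56, 47.57). Tangency of A1 to both parallel lines with radius 4.0 puts M and A at E ± 4.0·n: M = (-3.236, 2.351), A = (3.236, -2.351). So M.x = -3.236.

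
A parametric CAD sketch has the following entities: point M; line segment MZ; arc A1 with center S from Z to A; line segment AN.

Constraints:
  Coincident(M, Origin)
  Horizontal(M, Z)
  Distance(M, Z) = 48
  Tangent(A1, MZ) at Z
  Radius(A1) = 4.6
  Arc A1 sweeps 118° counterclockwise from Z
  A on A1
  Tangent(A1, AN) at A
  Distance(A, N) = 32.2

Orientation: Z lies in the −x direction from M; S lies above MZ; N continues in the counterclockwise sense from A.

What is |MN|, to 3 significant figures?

68.7

On A1, Z sits at bearing -90° from S; a 118° counterclockwise sweep puts A at bearing 28°, so A = S + 4.6·(cos 28°, sin 28°) = (-43.9, 6.76). Since A1 is tangent to AN there, SA ⟂ AN, so AN runs along (−sin 28°, cos 28°); with |AN| = 32.2, N = (-59.1, 35.2). Then |MN| = |N − M| = 68.7.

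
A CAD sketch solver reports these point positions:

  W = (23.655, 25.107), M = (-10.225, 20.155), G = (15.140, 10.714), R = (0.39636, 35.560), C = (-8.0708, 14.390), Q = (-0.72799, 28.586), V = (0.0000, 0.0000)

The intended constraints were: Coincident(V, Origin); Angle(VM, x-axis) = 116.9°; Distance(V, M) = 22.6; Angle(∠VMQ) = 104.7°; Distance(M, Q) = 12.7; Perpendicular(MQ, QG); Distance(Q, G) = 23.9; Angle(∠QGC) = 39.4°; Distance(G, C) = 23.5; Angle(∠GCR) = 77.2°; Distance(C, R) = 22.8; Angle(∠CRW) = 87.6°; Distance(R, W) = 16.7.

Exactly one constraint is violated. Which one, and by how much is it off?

Distance(R, W) = 16.7 — off by 8.80.

V = (0.00, 0.00) ✓; VM at 116.9° ✓; |VM| = 22.60 ✓; ∠VMQ = 104.7° ✓; |MQ| = 12.70 ✓; ∠(MQ, QG) = 90.00° ✓; |QG| = 23.90 ✓; ∠QGC = 39.40° ✓; |GC| = 23.50 ✓; ∠GCR = 77.20° ✓; |CR| = 22.80 ✓; ∠CRW = 87.60° ✓; |RW| = 25.50 ✗.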